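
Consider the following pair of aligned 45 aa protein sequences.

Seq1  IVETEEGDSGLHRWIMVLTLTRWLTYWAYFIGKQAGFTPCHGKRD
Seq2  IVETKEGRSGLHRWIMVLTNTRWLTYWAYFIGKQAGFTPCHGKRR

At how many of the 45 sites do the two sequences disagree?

The sequences differ at positions 5 (E/K), 8 (D/R), 20 (L/N), 45 (D/R).
That gives 4 mismatches out of 45 aligned sites, so the Hamming distance is 4.

4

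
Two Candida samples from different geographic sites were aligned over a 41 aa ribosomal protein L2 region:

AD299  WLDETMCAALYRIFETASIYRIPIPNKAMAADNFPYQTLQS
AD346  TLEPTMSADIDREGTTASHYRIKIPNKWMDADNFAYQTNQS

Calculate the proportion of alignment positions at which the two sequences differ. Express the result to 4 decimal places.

0.3902

Mismatches occur at site 1 (W→T), site 3 (D→E), site 4 (E→P), site 7 (C→S), site 9 (A→D), site 10 (L→I), site 11 (Y→D), site 13 (I→E), site 14 (F→G), site 15 (E→T), site 19 (I→H), site 23 (P→K), site 28 (A→W), site 30 (A→D), site 35 (P→A), site 39 (L→N).
There are 16 differences over 41 sites, so p = 16/41 = 0.3902.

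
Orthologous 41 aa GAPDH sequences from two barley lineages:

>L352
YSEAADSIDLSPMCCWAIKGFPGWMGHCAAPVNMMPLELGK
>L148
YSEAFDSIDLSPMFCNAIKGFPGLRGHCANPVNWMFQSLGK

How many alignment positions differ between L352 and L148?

10

Differing sites — 5:A/F; 14:C/F; 16:W/N; 24:W/L; 25:M/R; 30:A/N; 34:M/W; 36:P/F; 37:L/Q; 38:E/S.
That gives 10 mismatches out of 41 aligned sites, so the Hamming distance is 10.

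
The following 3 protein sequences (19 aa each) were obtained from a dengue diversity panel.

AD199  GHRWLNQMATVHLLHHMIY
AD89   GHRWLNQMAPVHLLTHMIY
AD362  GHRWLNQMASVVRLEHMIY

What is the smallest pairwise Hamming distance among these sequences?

Pairwise Hamming distances:
  AD199 vs AD89: 2
  AD199 vs AD362: 4
  AD89 vs AD362: 4
The smallest is 2, between AD199 and AD89.

2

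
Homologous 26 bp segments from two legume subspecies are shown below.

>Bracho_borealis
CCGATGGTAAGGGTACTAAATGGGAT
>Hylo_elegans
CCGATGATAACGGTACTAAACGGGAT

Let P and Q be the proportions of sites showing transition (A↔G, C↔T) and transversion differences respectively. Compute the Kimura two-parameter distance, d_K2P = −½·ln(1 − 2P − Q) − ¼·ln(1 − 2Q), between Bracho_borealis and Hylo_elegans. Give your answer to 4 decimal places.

0.1268

Mismatches occur at site 7 (G→A, transition), site 11 (G→C, transversion), site 21 (T→C, transition).
Of the 3 differences, 2 transitions and 1 transversion over 26 sites: P = 2/26 = 0.076923, Q = 1/26 = 0.038462.
d = −0.5·ln(0.807692) − 0.25·ln(0.923076) = −0.5·(-0.213574) − 0.25·(-0.080044) = 0.1268.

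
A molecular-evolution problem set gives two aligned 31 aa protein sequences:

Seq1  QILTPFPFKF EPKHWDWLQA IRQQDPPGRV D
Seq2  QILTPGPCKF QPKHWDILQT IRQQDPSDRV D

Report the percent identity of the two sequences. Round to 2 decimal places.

The sequences differ at positions 6 (F/G), 8 (F/C), 11 (E/Q), 17 (W/I), 20 (A/T), 27 (P/S), 28 (G/D).
24 of the 31 sites match, so the percent identity is 24/31 × 100 = 77.42%.

77.42%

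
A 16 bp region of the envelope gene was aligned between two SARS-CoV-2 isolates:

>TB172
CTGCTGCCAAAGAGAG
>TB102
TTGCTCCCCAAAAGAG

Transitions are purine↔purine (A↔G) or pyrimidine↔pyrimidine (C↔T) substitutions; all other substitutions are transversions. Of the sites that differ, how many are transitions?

2

Mismatches occur at site 1 (C↔T, transition), site 6 (G↔C, transversion), site 9 (A↔C, transversion), site 12 (G↔A, transition).
Of the 4 differences, 2 transitions and 2 transversions, so the answer is 2.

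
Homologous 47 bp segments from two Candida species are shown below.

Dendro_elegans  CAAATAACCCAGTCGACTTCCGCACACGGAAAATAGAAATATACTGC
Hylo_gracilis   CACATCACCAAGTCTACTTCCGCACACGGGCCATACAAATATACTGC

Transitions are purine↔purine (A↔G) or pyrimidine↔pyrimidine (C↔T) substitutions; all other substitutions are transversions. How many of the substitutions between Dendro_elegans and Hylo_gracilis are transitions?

1

Mismatches occur at site 3 (A→C, transversion), site 6 (A→C, transversion), site 10 (C→A, transversion), site 15 (G→T, transversion), site 30 (A→G, transition), site 31 (A→C, transversion), site 32 (A→C, transversion), site 36 (G→C, transversion).
Of the 8 differences, 1 transition and 7 transversions, so the answer is 1.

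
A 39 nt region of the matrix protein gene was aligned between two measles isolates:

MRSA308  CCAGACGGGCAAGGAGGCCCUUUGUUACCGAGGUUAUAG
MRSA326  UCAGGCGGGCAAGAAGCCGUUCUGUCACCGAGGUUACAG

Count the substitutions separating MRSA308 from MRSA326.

9

Differing sites — 1:C/U; 5:A/G; 14:G/A; 17:G/C; 19:C/G; 20:C/U; 22:U/C; 26:U/C; 37:U/C.
That gives 9 mismatches out of 39 aligned sites, so the Hamming distance is 9.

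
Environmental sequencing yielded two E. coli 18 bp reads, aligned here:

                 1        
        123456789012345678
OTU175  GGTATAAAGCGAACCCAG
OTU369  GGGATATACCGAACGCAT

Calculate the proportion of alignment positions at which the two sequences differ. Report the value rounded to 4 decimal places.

0.2778

Mismatches occur at site 3 (T↔G), site 7 (A↔T), site 9 (G↔C), site 15 (C↔G), site 18 (G↔T).
There are 5 differences over 18 sites, so p = 5/18 = 0.2778.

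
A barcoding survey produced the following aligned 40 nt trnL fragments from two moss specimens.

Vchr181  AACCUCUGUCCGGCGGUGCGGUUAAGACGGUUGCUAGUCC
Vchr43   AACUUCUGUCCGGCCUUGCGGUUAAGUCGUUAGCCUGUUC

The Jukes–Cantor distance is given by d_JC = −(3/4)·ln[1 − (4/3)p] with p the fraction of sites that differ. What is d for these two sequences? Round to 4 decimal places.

The sequences differ at positions 4 (C/U), 15 (G/C), 16 (G/U), 27 (A/U), 30 (G/U), 32 (U/A), 35 (U/C), 36 (A/U), 39 (C/U).
p = 9/40 = 0.225000.
d = −0.75 · ln(1 − (4/3)·0.225000) = −0.75 · ln(0.700000) = −0.75 · (-0.356675) = 0.2675.

0.2675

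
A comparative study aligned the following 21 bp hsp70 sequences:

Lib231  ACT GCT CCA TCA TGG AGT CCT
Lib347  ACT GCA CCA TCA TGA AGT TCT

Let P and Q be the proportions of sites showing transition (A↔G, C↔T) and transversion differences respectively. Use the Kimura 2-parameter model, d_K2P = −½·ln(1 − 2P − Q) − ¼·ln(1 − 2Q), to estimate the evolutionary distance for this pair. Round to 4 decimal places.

Differing sites — 6:T/A (Tv); 15:G/A (Ti); 19:C/T (Ti).
Of the 3 differences, 2 transitions and 1 transversion over 21 sites: P = 2/21 = 0.095238, Q = 1/21 = 0.047619.
d = −0.5·ln(0.761905) − 0.25·ln(0.904762) = −0.5·(-0.271933) − 0.25·(-0.100083) = 0.1610.

0.1610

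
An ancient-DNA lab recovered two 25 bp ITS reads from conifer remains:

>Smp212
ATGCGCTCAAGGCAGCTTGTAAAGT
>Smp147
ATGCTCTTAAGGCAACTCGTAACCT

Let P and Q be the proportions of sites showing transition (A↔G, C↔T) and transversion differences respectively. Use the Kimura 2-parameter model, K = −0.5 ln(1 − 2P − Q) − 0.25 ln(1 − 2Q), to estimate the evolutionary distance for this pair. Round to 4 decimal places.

Mismatches occur at site 5 (G→T, transversion), site 8 (C→T, transition), site 15 (G→A, transition), site 18 (T→C, transition), site 23 (A→C, transversion), site 24 (G→C, transversion).
Of the 6 differences, 3 transitions and 3 transversions over 25 sites: P = 3/25 = 0.120000, Q = 3/25 = 0.120000.
d = −0.5·ln(0.640000) − 0.25·ln(0.760000) = −0.5·(-0.446287) − 0.25·(-0.274437) = 0.2918.

0.2918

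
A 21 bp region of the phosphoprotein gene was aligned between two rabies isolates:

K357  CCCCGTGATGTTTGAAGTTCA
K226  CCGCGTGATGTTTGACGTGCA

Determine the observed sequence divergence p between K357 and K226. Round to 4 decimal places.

Mismatches occur at site 3 (C/G), site 16 (A/C), site 19 (T/G).
There are 3 differences over 21 sites, so p = 3/21 = 0.1429.

0.1429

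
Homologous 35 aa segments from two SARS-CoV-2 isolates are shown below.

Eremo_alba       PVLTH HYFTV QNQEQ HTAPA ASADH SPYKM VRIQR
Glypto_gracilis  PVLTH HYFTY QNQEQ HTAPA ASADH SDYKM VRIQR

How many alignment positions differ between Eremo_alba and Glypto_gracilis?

2

Mismatches occur at site 10 (V/Y), site 27 (P/D).
That gives 2 mismatches out of 35 aligned sites, so the Hamming distance is 2.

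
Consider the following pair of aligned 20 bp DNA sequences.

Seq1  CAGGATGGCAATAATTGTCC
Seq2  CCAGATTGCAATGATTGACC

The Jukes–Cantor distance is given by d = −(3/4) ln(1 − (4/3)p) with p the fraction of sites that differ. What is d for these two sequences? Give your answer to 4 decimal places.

0.3041

Differing sites — 2:A/C; 3:G/A; 7:G/T; 13:A/G; 18:T/A.
p = 5/20 = 0.250000.
d = −0.75 · ln(1 − (4/3)·0.250000) = −0.75 · ln(0.666667) = −0.75 · (-0.405465) = 0.3041.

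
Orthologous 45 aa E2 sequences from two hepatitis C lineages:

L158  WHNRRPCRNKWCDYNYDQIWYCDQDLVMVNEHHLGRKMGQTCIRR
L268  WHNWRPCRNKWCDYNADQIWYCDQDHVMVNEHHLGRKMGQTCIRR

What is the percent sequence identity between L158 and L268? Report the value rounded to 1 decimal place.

The sequences differ at positions 4 (R/W), 16 (Y/A), 26 (L/H).
42 of the 45 sites match, so the percent identity is 42/45 × 100 = 93.3%.

93.3%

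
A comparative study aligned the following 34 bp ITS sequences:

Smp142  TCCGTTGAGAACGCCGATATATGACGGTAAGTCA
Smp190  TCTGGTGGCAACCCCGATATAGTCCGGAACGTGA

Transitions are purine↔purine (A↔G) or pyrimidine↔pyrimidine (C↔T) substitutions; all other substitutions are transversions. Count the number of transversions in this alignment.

The sequences differ at positions 3 (C/T, transition), 5 (T/G, transversion), 8 (A/G, transition), 9 (G/C, transversion), 13 (G/C, transversion), 22 (T/G, transversion), 23 (G/T, transversion), 24 (A/C, transversion), 28 (T/A, transversion), 30 (A/C, transversion), 33 (C/G, transversion).
Of the 11 differences, 2 transitions and 9 transversions, so the answer is 9.

9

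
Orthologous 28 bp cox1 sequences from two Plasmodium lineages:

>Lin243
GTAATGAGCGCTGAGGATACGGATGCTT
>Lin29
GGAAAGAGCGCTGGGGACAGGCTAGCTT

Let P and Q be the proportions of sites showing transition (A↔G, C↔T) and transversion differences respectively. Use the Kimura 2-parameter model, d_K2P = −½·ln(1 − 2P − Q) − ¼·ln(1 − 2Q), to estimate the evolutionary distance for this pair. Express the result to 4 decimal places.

The sequences differ at positions 2 (T/G, transversion), 5 (T/A, transversion), 14 (A/G, transition), 18 (T/C, transition), 20 (C/G, transversion), 22 (G/C, transversion), 23 (A/T, transversion), 24 (T/A, transversion).
Of the 8 differences, 2 transitions and 6 transversions over 28 sites: P = 2/28 = 0.071429, Q = 6/28 = 0.214286.
d = −0.5·ln(0.642856) − 0.25·ln(0.571428) = −0.5·(-0.441835) − 0.25·(-0.559617) = 0.3608.

0.3608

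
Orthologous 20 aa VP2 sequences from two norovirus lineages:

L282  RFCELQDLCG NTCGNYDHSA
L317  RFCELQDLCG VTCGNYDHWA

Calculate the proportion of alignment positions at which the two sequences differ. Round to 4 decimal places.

Mismatches occur at site 11 (N→V), site 19 (S→W).
There are 2 differences over 20 sites, so p = 2/20 = 0.1000.

0.1000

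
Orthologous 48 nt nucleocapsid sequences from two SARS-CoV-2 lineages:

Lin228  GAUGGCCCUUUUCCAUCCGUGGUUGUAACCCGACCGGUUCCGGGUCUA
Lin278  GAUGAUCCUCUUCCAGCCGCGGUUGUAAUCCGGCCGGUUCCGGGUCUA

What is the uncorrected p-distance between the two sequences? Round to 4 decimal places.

0.1458

The sequences differ at positions 5 (G/A), 6 (C/U), 10 (U/C), 16 (U/G), 20 (U/C), 29 (C/U), 33 (A/G).
There are 7 differences over 48 sites, so p = 7/48 = 0.1458.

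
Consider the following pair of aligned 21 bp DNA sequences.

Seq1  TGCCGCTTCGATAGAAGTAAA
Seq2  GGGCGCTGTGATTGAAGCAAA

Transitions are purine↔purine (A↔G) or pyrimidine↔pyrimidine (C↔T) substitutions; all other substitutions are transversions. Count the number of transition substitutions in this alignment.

Mismatches occur at site 1 (T→G, transversion), site 3 (C→G, transversion), site 8 (T→G, transversion), site 9 (C→T, transition), site 13 (A→T, transversion), site 18 (T→C, transition).
Of the 6 differences, 2 transitions and 4 transversions, so the answer is 2.

2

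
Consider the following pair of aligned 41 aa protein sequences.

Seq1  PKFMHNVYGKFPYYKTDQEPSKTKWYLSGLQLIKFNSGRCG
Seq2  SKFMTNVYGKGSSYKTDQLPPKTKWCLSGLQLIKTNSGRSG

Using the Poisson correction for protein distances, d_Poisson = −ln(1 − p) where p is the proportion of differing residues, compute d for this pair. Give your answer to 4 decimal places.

The sequences differ at positions 1 (P/S), 5 (H/T), 11 (F/G), 12 (P/S), 13 (Y/S), 19 (E/L), 21 (S/P), 26 (Y/C), 35 (F/T), 40 (C/S).
p = 10/41 = 0.243902.
d = −ln(1 − 0.243902) = −ln(0.756098) = 0.2796.

0.2796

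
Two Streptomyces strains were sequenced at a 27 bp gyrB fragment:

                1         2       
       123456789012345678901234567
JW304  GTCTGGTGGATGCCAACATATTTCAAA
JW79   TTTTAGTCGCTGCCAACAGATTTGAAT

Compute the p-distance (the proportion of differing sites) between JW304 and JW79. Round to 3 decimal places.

0.296

Mismatches occur at site 1 (G/T), site 3 (C/T), site 5 (G/A), site 8 (G/C), site 10 (A/C), site 19 (T/G), site 24 (C/G), site 27 (A/T).
There are 8 differences over 27 sites, so p = 8/27 = 0.296.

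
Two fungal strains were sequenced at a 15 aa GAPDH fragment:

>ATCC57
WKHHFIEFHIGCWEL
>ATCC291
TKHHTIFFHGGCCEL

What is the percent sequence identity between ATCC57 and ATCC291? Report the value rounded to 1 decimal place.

Mismatches occur at site 1 (W→T), site 5 (F→T), site 7 (E→F), site 10 (I→G), site 13 (W→C).
10 of the 15 sites match, so the percent identity is 10/15 × 100 = 66.7%.

66.7%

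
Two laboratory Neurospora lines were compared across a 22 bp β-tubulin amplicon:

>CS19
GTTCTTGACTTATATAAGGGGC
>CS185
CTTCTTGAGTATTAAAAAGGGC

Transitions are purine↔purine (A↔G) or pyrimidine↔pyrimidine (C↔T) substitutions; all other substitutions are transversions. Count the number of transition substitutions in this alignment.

1

The sequences differ at positions 1 (G/C, transversion), 9 (C/G, transversion), 11 (T/A, transversion), 12 (A/T, transversion), 15 (T/A, transversion), 18 (G/A, transition).
Of the 6 differences, 1 transition and 5 transversions, so the answer is 1.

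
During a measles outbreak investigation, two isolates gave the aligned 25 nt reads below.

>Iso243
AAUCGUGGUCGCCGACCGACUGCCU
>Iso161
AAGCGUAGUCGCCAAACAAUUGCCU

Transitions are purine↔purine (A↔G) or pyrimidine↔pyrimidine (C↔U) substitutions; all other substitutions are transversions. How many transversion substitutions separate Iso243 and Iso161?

2

The sequences differ at positions 3 (U/G, transversion), 7 (G/A, transition), 14 (G/A, transition), 16 (C/A, transversion), 18 (G/A, transition), 20 (C/U, transition).
Of the 6 differences, 4 transitions and 2 transversions, so the answer is 2.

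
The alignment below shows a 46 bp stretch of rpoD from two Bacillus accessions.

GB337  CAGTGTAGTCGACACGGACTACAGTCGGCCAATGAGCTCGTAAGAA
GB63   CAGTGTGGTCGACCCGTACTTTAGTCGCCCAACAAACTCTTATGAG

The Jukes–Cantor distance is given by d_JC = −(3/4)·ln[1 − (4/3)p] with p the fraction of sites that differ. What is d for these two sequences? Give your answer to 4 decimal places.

Differing sites — 7:A/G; 14:A/C; 17:G/T; 21:A/T; 22:C/T; 28:G/C; 33:T/C; 34:G/A; 36:G/A; 40:G/T; 43:A/T; 46:A/G.
p = 12/46 = 0.260870.
d = −0.75 · ln(1 − (4/3)·0.260870) = −0.75 · ln(0.652173) = −0.75 · (-0.427445) = 0.3206.

0.3206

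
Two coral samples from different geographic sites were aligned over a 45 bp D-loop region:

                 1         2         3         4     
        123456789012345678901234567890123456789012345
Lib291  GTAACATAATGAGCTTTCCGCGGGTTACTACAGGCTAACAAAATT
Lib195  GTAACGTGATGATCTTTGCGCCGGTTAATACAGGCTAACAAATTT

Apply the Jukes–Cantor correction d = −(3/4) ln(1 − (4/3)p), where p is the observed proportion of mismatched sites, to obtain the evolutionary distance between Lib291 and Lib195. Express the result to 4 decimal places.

0.1743

Mismatches occur at site 6 (A/G), site 8 (A/G), site 13 (G/T), site 18 (C/G), site 22 (G/C), site 28 (C/A), site 43 (A/T).
p = 7/45 = 0.155556.
d = −0.75 · ln(1 − (4/3)·0.155556) = −0.75 · ln(0.792592) = −0.75 · (-0.232447) = 0.1743.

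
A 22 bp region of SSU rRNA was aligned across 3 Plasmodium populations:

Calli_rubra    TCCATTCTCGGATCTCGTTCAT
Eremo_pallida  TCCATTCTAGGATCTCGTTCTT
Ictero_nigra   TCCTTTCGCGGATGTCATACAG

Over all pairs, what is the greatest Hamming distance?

8

Pairwise Hamming distances:
  Calli_rubra vs Eremo_pallida: 2
  Calli_rubra vs Ictero_nigra: 6
  Eremo_pallida vs Ictero_nigra: 8
The largest is 8, between Eremo_pallida and Ictero_nigra.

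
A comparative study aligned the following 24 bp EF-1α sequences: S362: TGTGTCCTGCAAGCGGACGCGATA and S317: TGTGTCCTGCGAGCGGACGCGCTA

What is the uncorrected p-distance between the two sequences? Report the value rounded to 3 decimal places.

Mismatches occur at site 11 (A→G), site 22 (A→C).
There are 2 differences over 24 sites, so p = 2/24 = 0.083.

0.083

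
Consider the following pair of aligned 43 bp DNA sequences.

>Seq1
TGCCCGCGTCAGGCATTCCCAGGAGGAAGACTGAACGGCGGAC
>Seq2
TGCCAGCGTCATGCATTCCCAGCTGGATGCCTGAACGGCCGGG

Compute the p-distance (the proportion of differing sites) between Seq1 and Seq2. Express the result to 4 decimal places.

0.2093

The sequences differ at positions 5 (C/A), 12 (G/T), 23 (G/C), 24 (A/T), 28 (A/T), 30 (A/C), 40 (G/C), 42 (A/G), 43 (C/G).
There are 9 differences over 43 sites, so p = 9/43 = 0.2093.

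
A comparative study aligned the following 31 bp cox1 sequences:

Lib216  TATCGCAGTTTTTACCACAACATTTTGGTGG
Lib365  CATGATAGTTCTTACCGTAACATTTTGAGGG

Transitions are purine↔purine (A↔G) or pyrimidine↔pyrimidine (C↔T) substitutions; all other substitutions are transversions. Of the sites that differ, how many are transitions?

7

The sequences differ at positions 1 (T/C, transition), 4 (C/G, transversion), 5 (G/A, transition), 6 (C/T, transition), 11 (T/C, transition), 17 (A/G, transition), 18 (C/T, transition), 28 (G/A, transition), 29 (T/G, transversion).
Of the 9 differences, 7 transitions and 2 transversions, so the answer is 7.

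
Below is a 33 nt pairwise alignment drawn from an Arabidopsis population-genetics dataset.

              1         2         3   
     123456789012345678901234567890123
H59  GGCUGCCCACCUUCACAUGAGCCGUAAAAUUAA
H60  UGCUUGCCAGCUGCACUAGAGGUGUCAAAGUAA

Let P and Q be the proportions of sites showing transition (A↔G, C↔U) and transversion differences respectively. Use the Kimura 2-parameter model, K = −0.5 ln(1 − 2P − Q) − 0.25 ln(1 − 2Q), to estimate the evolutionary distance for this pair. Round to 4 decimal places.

0.4589

Differing sites — 1:G/U (Tv); 5:G/U (Tv); 6:C/G (Tv); 10:C/G (Tv); 13:U/G (Tv); 17:A/U (Tv); 18:U/A (Tv); 22:C/G (Tv); 23:C/U (Ti); 26:A/C (Tv); 30:U/G (Tv).
Of the 11 differences, 1 transition and 10 transversions over 33 sites: P = 1/33 = 0.030303, Q = 10/33 = 0.303030.
d = −0.5·ln(0.636364) − 0.25·ln(0.393940) = −0.5·(-0.451985) − 0.25·(-0.931557) = 0.4589.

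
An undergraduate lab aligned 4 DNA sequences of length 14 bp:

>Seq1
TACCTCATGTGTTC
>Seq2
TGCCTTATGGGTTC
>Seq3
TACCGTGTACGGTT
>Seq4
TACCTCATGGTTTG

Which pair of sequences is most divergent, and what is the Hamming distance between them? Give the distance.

Pairwise Hamming distances:
  Seq1 vs Seq2: 3
  Seq1 vs Seq3: 7
  Seq1 vs Seq4: 3
  Seq2 vs Seq3: 7
  Seq2 vs Seq4: 4
  Seq3 vs Seq4: 8
The largest is 8, between Seq3 and Seq4.

8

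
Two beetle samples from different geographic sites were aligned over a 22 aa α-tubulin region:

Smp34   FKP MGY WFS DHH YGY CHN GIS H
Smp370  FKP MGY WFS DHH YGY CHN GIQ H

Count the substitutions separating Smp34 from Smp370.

1

Differing sites — 21:S/Q.
That gives 1 mismatch out of 22 aligned sites, so the Hamming distance is 1.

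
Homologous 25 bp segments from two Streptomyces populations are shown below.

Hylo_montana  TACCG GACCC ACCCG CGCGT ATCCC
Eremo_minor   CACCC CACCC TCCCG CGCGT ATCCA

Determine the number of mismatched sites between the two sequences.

5

Mismatches occur at site 1 (T↔C), site 5 (G↔C), site 6 (G↔C), site 11 (A↔T), site 25 (C↔A).
That gives 5 mismatches out of 25 aligned sites, so the Hamming distance is 5.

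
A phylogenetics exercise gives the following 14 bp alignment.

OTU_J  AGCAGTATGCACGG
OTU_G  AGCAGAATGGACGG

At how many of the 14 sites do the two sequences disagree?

2

Differing sites — 6:T/A; 10:C/G.
That gives 2 mismatches out of 14 aligned sites, so the Hamming distance is 2.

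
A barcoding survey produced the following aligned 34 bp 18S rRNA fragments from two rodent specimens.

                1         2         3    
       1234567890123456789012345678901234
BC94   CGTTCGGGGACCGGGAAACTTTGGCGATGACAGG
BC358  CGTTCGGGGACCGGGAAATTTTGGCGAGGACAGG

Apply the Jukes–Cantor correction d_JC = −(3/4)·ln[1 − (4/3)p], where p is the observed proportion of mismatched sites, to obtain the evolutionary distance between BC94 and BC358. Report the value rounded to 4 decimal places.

0.0613

The sequences differ at positions 19 (C/T), 28 (T/G).
p = 2/34 = 0.058824.
d = −0.75 · ln(1 − (4/3)·0.058824) = −0.75 · ln(0.921568) = −0.75 · (-0.081679) = 0.0613.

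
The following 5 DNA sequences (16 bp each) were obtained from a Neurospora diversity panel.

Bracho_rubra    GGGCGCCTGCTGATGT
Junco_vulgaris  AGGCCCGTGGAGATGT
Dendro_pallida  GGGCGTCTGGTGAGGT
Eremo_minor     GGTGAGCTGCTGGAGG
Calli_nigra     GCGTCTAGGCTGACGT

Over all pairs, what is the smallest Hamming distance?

3

Pairwise Hamming distances:
  Bracho_rubra vs Junco_vulgaris: 5
  Bracho_rubra vs Dendro_pallida: 3
  Bracho_rubra vs Eremo_minor: 7
  Bracho_rubra vs Calli_nigra: 7
  Junco_vulgaris vs Dendro_pallida: 6
  Junco_vulgaris vs Eremo_minor: 11
  Junco_vulgaris vs Calli_nigra: 9
  Dendro_pallida vs Eremo_minor: 8
  Dendro_pallida vs Calli_nigra: 7
  Eremo_minor vs Calli_nigra: 10
The smallest is 3, between Bracho_rubra and Dendro_pallida.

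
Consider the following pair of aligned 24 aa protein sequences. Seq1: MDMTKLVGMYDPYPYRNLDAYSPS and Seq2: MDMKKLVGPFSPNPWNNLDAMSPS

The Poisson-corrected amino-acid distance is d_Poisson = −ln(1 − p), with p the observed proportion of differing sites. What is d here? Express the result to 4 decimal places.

The sequences differ at positions 4 (T/K), 9 (M/P), 10 (Y/F), 11 (D/S), 13 (Y/N), 15 (Y/W), 16 (R/N), 21 (Y/M).
p = 8/24 = 0.333333.
d = −ln(1 − 0.333333) = −ln(0.666667) = 0.4055.

0.4055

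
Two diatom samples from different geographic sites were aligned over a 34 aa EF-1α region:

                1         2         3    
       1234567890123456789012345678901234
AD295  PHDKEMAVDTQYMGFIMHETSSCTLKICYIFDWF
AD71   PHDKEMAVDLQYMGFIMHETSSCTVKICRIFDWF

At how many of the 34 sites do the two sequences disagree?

3

The sequences differ at positions 10 (T/L), 25 (L/V), 29 (Y/R).
That gives 3 mismatches out of 34 aligned sites, so the Hamming distance is 3.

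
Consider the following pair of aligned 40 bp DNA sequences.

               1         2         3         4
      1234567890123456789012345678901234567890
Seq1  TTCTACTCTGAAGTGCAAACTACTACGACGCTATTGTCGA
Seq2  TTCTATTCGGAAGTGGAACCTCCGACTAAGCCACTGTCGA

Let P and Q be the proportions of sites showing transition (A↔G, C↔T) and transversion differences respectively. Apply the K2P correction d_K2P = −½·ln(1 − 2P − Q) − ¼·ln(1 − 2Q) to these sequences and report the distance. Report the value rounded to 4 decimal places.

The sequences differ at positions 6 (C/T, transition), 9 (T/G, transversion), 16 (C/G, transversion), 19 (A/C, transversion), 22 (A/C, transversion), 24 (T/G, transversion), 27 (G/T, transversion), 29 (C/A, transversion), 32 (T/C, transition), 34 (T/C, transition).
Of the 10 differences, 3 transitions and 7 transversions over 40 sites: P = 3/40 = 0.075000, Q = 7/40 = 0.175000.
d = −0.5·ln(0.675000) − 0.25·ln(0.650000) = −0.5·(-0.393043) − 0.25·(-0.430783) = 0.3042.

0.3042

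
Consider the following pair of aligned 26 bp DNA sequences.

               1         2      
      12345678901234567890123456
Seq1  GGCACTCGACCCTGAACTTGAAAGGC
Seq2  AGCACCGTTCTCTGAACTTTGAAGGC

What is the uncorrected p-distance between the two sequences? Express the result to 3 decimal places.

0.308

The sequences differ at positions 1 (G/A), 6 (T/C), 7 (C/G), 8 (G/T), 9 (A/T), 11 (C/T), 20 (G/T), 21 (A/G).
There are 8 differences over 26 sites, so p = 8/26 = 0.308.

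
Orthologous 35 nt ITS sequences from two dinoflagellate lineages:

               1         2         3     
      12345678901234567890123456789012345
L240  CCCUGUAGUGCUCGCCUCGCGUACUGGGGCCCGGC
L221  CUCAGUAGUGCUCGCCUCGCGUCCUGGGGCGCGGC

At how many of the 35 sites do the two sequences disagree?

4

Differing sites — 2:C/U; 4:U/A; 23:A/C; 31:C/G.
That gives 4 mismatches out of 35 aligned sites, so the Hamming distance is 4.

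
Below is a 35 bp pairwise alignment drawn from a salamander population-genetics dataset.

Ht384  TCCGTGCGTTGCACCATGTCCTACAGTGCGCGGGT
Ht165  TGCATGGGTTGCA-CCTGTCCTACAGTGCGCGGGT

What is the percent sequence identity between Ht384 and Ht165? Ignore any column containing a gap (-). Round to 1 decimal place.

Excluding the 1 gap column leaves 34 comparable sites.
The sequences differ at positions 2 (C/G), 4 (G/A), 7 (C/G), 16 (A/C).
30 of the 34 comparable sites match, so the percent identity is 30/34 × 100 = 88.2%.

88.2%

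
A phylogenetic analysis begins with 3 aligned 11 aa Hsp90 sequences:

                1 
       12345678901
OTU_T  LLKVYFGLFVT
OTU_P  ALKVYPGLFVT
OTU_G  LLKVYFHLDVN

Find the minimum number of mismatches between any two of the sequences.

2

Pairwise Hamming distances:
  OTU_T vs OTU_P: 2
  OTU_T vs OTU_G: 3
  OTU_P vs OTU_G: 5
The smallest is 2, between OTU_T and OTU_P.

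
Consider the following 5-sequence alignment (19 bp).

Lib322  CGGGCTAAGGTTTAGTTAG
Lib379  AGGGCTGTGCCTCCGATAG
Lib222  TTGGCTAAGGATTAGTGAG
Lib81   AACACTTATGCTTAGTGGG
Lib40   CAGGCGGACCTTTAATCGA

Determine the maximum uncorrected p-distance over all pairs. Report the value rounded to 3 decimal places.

Pairwise Hamming distances:
  Lib322 vs Lib379: 8
  Lib322 vs Lib222: 4
  Lib322 vs Lib81: 9
  Lib322 vs Lib40: 9
  Lib379 vs Lib222: 10
  Lib379 vs Lib81: 12
  Lib379 vs Lib40: 13
  Lib222 vs Lib81: 8
  Lib222 vs Lib40: 11
  Lib81 vs Lib40: 11
The largest is 13 mismatches, between Lib379 and Lib40; p = 13/19 = 0.684.

0.684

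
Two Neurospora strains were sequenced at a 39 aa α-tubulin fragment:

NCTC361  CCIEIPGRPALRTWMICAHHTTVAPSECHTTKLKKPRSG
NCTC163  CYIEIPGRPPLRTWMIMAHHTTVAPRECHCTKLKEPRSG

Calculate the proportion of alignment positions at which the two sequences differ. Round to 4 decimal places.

0.1538

Differing sites — 2:C/Y; 10:A/P; 17:C/M; 26:S/R; 30:T/C; 35:K/E.
There are 6 differences over 39 sites, so p = 6/39 = 0.1538.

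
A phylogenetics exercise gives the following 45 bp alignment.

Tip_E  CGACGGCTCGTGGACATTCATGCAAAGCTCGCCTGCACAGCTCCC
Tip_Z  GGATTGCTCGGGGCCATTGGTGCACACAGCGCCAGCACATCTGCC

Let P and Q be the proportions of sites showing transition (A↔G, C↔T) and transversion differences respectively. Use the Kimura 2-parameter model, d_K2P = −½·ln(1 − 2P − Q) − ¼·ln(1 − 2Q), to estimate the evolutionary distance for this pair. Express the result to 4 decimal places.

The sequences differ at positions 1 (C/G, transversion), 4 (C/T, transition), 5 (G/T, transversion), 11 (T/G, transversion), 14 (A/C, transversion), 19 (C/G, transversion), 20 (A/G, transition), 25 (A/C, transversion), 27 (G/C, transversion), 28 (C/A, transversion), 29 (T/G, transversion), 34 (T/A, transversion), 40 (G/T, transversion), 43 (C/G, transversion).
Of the 14 differences, 2 transitions and 12 transversions over 45 sites: P = 2/45 = 0.044444, Q = 12/45 = 0.266667.
d = −0.5·ln(0.644445) − 0.25·ln(0.466666) = −0.5·(-0.439366) − 0.25·(-0.762141) = 0.4102.

0.4102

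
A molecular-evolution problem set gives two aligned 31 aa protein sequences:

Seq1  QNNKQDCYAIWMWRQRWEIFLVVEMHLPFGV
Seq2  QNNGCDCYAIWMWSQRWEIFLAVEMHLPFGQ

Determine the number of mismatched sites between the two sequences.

5

Differing sites — 4:K/G; 5:Q/C; 14:R/S; 22:V/A; 31:V/Q.
That gives 5 mismatches out of 31 aligned sites, so the Hamming distance is 5.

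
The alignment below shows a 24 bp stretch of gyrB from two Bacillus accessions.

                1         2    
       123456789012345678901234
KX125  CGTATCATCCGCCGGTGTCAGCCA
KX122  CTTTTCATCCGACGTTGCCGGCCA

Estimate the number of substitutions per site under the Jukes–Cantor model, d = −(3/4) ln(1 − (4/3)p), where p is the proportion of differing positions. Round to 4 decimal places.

0.3041

Differing sites — 2:G/T; 4:A/T; 12:C/A; 15:G/T; 18:T/C; 20:A/G.
p = 6/24 = 0.250000.
d = −0.75 · ln(1 − (4/3)·0.250000) = −0.75 · ln(0.666667) = −0.75 · (-0.405465) = 0.3041.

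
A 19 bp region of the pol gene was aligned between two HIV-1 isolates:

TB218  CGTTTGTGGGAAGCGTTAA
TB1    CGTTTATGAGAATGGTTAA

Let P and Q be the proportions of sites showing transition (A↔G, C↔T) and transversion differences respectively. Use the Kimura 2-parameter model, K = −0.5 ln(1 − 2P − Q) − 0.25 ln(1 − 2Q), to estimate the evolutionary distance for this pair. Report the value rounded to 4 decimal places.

Mismatches occur at site 6 (G↔A, transition), site 9 (G↔A, transition), site 13 (G↔T, transversion), site 14 (C↔G, transversion).
Of the 4 differences, 2 transitions and 2 transversions over 19 sites: P = 2/19 = 0.105263, Q = 2/19 = 0.105263.
d = −0.5·ln(0.684211) − 0.25·ln(0.789474) = −0.5·(-0.379489) − 0.25·(-0.236388) = 0.2488.

0.2488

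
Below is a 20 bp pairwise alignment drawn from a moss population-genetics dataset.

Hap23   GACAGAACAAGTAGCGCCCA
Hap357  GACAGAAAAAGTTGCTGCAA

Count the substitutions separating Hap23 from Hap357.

5

Differing sites — 8:C/A; 13:A/T; 16:G/T; 17:C/G; 19:C/A.
That gives 5 mismatches out of 20 aligned sites, so the Hamming distance is 5.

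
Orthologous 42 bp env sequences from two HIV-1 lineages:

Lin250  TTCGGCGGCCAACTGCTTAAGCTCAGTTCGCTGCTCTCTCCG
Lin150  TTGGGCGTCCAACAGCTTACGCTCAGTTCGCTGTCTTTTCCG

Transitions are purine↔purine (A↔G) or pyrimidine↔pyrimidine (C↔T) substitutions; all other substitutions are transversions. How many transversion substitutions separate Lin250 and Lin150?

Mismatches occur at site 3 (C↔G, transversion), site 8 (G↔T, transversion), site 14 (T↔A, transversion), site 20 (A↔C, transversion), site 34 (C↔T, transition), site 35 (T↔C, transition), site 36 (C↔T, transition), site 38 (C↔T, transition).
Of the 8 differences, 4 transitions and 4 transversions, so the answer is 4.

4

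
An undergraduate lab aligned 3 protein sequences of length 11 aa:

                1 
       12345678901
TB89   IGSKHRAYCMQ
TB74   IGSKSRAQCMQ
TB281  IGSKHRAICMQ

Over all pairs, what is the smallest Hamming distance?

Pairwise Hamming distances:
  TB89 vs TB74: 2
  TB89 vs TB281: 1
  TB74 vs TB281: 2
The smallest is 1, between TB89 and TB281.

1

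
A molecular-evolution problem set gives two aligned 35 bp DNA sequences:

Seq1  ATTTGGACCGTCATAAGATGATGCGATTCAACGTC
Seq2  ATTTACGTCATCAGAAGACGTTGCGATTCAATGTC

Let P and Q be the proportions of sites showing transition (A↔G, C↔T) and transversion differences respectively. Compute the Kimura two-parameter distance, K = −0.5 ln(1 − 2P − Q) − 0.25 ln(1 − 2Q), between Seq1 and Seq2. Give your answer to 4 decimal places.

The sequences differ at positions 5 (G/A, transition), 6 (G/C, transversion), 7 (A/G, transition), 8 (C/T, transition), 10 (G/A, transition), 14 (T/G, transversion), 19 (T/C, transition), 21 (A/T, transversion), 32 (C/T, transition).
Of the 9 differences, 6 transitions and 3 transversions over 35 sites: P = 6/35 = 0.171429, Q = 3/35 = 0.085714.
d = −0.5·ln(0.571428) − 0.25·ln(0.828572) = −0.5·(-0.559617) − 0.25·(-0.188052) = 0.3268.

0.3268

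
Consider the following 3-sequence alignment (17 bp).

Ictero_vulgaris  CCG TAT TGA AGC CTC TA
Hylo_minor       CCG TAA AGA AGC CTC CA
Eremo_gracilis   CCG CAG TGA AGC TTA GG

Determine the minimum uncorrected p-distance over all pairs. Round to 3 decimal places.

0.176

Pairwise Hamming distances:
  Ictero_vulgaris vs Hylo_minor: 3
  Ictero_vulgaris vs Eremo_gracilis: 6
  Hylo_minor vs Eremo_gracilis: 7
The smallest is 3 mismatches, between Ictero_vulgaris and Hylo_minor; p = 3/17 = 0.176.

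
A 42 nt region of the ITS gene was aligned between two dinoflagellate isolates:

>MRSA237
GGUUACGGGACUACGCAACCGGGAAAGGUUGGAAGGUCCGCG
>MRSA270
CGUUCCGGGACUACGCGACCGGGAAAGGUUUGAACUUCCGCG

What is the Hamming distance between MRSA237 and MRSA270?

6

Differing sites — 1:G/C; 5:A/C; 17:A/G; 31:G/U; 35:G/C; 36:G/U.
That gives 6 mismatches out of 42 aligned sites, so the Hamming distance is 6.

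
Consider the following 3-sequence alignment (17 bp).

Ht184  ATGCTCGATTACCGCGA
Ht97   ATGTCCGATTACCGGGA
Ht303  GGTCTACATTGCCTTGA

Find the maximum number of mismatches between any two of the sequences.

Pairwise Hamming distances:
  Ht184 vs Ht97: 3
  Ht184 vs Ht303: 8
  Ht97 vs Ht303: 10
The largest is 10, between Ht97 and Ht303.

10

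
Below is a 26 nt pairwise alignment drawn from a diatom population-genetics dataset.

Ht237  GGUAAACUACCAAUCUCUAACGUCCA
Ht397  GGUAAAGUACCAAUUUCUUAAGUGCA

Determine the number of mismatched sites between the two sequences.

5

Mismatches occur at site 7 (C→G), site 15 (C→U), site 19 (A→U), site 21 (C→A), site 24 (C→G).
That gives 5 mismatches out of 26 aligned sites, so the Hamming distance is 5.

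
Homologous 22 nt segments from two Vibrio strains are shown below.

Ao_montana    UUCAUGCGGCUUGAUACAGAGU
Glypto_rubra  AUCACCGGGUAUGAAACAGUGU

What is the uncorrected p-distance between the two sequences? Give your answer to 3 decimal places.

The sequences differ at positions 1 (U/A), 5 (U/C), 6 (G/C), 7 (C/G), 10 (C/U), 11 (U/A), 15 (U/A), 20 (A/U).
There are 8 differences over 22 sites, so p = 8/22 = 0.364.

0.364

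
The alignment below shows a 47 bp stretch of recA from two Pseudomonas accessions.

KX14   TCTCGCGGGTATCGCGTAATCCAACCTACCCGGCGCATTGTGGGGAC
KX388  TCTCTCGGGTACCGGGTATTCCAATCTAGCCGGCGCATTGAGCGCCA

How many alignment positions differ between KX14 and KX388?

Mismatches occur at site 5 (G↔T), site 12 (T↔C), site 15 (C↔G), site 19 (A↔T), site 25 (C↔T), site 29 (C↔G), site 41 (T↔A), site 43 (G↔C), site 45 (G↔C), site 46 (A↔C), site 47 (C↔A).
That gives 11 mismatches out of 47 aligned sites, so the Hamming distance is 11.

11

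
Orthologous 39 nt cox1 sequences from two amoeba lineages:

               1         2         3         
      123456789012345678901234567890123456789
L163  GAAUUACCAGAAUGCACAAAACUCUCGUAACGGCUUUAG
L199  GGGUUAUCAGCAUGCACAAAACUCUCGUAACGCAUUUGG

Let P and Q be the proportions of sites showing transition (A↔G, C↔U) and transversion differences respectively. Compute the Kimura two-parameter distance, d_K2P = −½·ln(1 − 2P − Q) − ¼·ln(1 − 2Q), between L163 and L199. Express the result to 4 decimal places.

0.2074

The sequences differ at positions 2 (A/G, transition), 3 (A/G, transition), 7 (C/U, transition), 11 (A/C, transversion), 33 (G/C, transversion), 34 (C/A, transversion), 38 (A/G, transition).
Of the 7 differences, 4 transitions and 3 transversions over 39 sites: P = 4/39 = 0.102564, Q = 3/39 = 0.076923.
d = −0.5·ln(0.717949) − 0.25·ln(0.846154) = −0.5·(-0.331357) − 0.25·(-0.167054) = 0.2074.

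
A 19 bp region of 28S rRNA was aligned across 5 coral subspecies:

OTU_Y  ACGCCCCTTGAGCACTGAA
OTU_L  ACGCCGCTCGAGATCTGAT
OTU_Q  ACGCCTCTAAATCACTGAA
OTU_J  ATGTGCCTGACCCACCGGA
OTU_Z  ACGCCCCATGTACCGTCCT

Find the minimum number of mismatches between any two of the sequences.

4

Pairwise Hamming distances:
  OTU_Y vs OTU_L: 5
  OTU_Y vs OTU_Q: 4
  OTU_Y vs OTU_J: 9
  OTU_Y vs OTU_Z: 8
  OTU_L vs OTU_Q: 7
  OTU_L vs OTU_J: 13
  OTU_L vs OTU_Z: 10
  OTU_Q vs OTU_J: 9
  OTU_Q vs OTU_Z: 11
  OTU_J vs OTU_Z: 14
The smallest is 4, between OTU_Y and OTU_Q.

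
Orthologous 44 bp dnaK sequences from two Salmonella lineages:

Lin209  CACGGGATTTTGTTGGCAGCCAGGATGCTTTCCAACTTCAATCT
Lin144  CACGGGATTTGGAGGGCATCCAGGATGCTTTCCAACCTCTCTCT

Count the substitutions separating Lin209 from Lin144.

7

Differing sites — 11:T/G; 13:T/A; 14:T/G; 19:G/T; 37:T/C; 40:A/T; 41:A/C.
That gives 7 mismatches out of 44 aligned sites, so the Hamming distance is 7.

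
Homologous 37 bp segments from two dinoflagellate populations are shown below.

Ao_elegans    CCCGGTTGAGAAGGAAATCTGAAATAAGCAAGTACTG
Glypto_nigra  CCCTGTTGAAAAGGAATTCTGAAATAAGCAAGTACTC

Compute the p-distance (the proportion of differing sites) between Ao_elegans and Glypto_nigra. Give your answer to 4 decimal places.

0.1081

The sequences differ at positions 4 (G/T), 10 (G/A), 17 (A/T), 37 (G/C).
There are 4 differences over 37 sites, so p = 4/37 = 0.1081.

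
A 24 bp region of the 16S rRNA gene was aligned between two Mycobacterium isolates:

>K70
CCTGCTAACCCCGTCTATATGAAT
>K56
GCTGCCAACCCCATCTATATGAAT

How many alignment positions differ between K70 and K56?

3

The sequences differ at positions 1 (C/G), 6 (T/C), 13 (G/A).
That gives 3 mismatches out of 24 aligned sites, so the Hamming distance is 3.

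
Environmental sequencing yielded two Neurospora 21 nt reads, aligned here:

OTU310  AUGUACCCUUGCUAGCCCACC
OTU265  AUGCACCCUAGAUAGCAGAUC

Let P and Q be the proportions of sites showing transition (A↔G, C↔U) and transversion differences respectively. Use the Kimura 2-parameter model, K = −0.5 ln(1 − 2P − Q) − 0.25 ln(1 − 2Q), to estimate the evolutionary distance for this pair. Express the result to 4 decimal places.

The sequences differ at positions 4 (U/C, transition), 10 (U/A, transversion), 12 (C/A, transversion), 17 (C/A, transversion), 18 (C/G, transversion), 20 (C/U, transition).
Of the 6 differences, 2 transitions and 4 transversions over 21 sites: P = 2/21 = 0.095238, Q = 4/21 = 0.190476.
d = −0.5·ln(0.619048) − 0.25·ln(0.619048) = −0.5·(-0.479572) − 0.25·(-0.479572) = 0.3597.

0.3597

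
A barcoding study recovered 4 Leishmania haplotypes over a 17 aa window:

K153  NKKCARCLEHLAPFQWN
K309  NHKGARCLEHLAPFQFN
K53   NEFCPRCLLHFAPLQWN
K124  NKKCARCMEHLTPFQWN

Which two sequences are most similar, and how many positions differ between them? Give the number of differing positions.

2

Pairwise Hamming distances:
  K153 vs K309: 3
  K153 vs K53: 6
  K153 vs K124: 2
  K309 vs K53: 8
  K309 vs K124: 5
  K53 vs K124: 8
The smallest is 2, between K153 and K124.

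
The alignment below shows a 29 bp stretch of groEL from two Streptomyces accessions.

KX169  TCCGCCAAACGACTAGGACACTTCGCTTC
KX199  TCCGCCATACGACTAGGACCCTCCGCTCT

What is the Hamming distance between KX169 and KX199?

5

Mismatches occur at site 8 (A→T), site 20 (A→C), site 23 (T→C), site 28 (T→C), site 29 (C→T).
That gives 5 mismatches out of 29 aligned sites, so the Hamming distance is 5.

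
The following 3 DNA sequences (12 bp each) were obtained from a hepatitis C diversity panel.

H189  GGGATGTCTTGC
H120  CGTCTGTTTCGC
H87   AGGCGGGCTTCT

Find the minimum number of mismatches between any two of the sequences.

5

Pairwise Hamming distances:
  H189 vs H120: 5
  H189 vs H87: 6
  H120 vs H87: 8
The smallest is 5, between H189 and H120.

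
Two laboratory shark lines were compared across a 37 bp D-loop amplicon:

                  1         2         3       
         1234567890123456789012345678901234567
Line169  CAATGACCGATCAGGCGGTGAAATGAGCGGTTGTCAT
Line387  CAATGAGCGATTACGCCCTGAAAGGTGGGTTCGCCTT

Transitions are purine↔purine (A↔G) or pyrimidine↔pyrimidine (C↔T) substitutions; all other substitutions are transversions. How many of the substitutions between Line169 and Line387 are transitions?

Differing sites — 7:C/G (Tv); 12:C/T (Ti); 14:G/C (Tv); 17:G/C (Tv); 18:G/C (Tv); 24:T/G (Tv); 26:A/T (Tv); 28:C/G (Tv); 30:G/T (Tv); 32:T/C (Ti); 34:T/C (Ti); 36:A/T (Tv).
Of the 12 differences, 3 transitions and 9 transversions, so the answer is 3.

3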